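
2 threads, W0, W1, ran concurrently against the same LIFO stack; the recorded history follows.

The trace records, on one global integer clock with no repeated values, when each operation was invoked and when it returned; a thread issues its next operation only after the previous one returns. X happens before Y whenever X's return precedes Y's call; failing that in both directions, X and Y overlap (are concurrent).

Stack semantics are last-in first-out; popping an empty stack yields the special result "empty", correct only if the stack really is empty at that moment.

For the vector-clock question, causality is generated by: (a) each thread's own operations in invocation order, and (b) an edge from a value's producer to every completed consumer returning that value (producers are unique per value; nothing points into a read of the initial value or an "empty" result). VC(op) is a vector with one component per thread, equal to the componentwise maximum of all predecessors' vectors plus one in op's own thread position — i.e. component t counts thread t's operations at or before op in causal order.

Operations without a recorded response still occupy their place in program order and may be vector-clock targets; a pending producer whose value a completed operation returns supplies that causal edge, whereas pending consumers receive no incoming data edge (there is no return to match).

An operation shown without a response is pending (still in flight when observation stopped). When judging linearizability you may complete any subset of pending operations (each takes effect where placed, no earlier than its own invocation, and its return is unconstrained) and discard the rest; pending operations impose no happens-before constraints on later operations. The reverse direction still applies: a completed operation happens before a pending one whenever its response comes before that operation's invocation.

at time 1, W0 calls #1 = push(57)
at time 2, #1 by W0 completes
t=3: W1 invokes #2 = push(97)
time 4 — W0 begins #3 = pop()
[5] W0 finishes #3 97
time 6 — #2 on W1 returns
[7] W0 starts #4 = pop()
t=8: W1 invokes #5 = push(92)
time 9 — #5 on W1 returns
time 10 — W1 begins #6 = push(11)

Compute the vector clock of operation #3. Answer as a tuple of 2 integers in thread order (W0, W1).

VC(#2, invoked at 3): no causal predecessors; +1 on W1 → (0, 1)
VC(#1, invoked at 1): no causal predecessors; +1 on W0 → (1, 0)
#5, invoked 8, takes VC(#2)=(0, 1) under max, adds 1 for W1 → (0, 2)
#6, invoked 10, takes VC(#5)=(0, 2) under max, adds 1 for W1 → (0, 3)
#3, invoked 4, takes VC(#1)=(1, 0), VC(#2)=(0, 1) under max, adds 1 for W0 → (2, 1)
#4, invoked 7, takes VC(#3)=(2, 1) under max, adds 1 for W0 → (3, 1)
target: VC(#3) = (2, 1)

(2, 1)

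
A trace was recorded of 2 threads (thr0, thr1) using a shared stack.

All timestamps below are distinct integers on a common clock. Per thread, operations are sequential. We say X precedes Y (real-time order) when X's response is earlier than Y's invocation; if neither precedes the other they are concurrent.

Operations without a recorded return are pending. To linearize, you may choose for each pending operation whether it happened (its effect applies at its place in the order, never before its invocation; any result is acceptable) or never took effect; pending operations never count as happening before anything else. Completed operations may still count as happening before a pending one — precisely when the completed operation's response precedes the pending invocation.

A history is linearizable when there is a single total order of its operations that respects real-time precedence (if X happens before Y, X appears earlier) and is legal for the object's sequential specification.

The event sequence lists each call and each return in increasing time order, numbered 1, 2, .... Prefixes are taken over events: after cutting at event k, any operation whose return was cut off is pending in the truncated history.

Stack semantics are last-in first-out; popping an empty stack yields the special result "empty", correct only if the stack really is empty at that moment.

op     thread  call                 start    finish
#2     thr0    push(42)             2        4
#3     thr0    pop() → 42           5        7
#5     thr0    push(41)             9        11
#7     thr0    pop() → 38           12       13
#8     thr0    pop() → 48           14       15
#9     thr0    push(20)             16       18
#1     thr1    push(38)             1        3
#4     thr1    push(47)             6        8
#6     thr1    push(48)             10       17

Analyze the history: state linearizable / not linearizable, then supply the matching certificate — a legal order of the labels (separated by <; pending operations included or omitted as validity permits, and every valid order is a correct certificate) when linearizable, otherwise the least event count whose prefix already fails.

not linearizable — minimal violating prefix: 13 events

cut after 12 events: linearizable; cut after 13 events (#7 responds, time 13): not linearizable
no legal order exists: 4 real-time-consistent candidates over 6 completed stack operations, all rejected
no escape via the 1 pending operation (#6): every completion choice fails
for example #1, #2, #3, #4, #5, #7 (pending dropped) fails at step 6: #7 pop() → 38 is not legal there
for example #1, #2, #4, #3, #5, #7 (pending dropped) fails at step 4: #3 pop() → 42 is not legal there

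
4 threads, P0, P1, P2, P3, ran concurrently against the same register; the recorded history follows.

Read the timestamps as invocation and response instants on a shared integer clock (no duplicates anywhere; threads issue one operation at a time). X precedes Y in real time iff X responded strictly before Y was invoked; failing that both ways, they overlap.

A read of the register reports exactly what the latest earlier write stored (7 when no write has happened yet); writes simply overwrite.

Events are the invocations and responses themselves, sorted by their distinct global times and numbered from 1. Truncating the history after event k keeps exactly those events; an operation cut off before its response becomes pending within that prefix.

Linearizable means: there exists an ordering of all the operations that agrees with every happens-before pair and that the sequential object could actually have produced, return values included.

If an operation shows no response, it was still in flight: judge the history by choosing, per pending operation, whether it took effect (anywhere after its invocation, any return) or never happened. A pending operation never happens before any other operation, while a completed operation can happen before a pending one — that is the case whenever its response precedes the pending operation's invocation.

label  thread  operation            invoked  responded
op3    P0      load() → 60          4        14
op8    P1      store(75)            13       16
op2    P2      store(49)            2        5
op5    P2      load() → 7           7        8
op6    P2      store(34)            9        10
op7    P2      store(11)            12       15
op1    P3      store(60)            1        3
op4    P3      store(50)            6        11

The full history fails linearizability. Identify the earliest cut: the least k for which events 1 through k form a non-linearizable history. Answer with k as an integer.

events 1..7 are linearizable; a witness order is op1, op2:
after step 1 (op1 store(60)): value 60
after step 2 (op2 store(49)): value 49
once event 8 joins (op5's response, time 8), exhaustive search finds no witness
no escape via the 2 pending operations (op3, op4): every completion choice fails
take op1, op2, op5 (pending dropped): step 3 already fails, because op5 load() → 7 cannot occur there
take op2, op1, op5 (pending dropped): step 3 already fails, because op5 load() → 7 cannot occur there

8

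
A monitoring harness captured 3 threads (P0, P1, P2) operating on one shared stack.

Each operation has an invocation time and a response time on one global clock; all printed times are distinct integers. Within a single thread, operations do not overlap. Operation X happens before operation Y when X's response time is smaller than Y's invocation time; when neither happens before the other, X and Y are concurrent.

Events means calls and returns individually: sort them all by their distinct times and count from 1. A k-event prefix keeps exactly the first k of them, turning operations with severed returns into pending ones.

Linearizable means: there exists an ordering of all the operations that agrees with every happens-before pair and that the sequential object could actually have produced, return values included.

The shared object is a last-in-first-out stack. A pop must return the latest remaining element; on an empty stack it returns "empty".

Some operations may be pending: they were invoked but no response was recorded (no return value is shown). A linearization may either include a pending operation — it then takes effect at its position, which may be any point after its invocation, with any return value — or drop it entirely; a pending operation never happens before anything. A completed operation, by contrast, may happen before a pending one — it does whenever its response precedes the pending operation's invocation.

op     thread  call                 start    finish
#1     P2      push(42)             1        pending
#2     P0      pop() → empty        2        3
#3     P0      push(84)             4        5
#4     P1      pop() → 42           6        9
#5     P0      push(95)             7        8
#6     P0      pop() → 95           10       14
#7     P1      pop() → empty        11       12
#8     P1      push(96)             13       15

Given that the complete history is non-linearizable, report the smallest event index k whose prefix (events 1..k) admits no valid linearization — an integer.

events 1..11 are still linearizable — one witness is #2, #3, #1, #4, #5:
after step 1 (#2 pop() → empty): stack <>
after step 2 (#3 push(84)): stack <84>
after step 3 (#1 push(42) (pending, included)): stack <84,42>
after step 4 (#4 pop() → 42): stack <84>
after step 5 (#5 push(95)): stack <84,95>
at event 12 (#7's time-12 response) nothing linearizes any more
completion choices over the 2 pending operations (#1, #6) were checked; none helps
e.g. #2, #3, #4, #5, #7 (pending dropped): illegal at step 3, since #4 pop() → 42 cannot apply there
e.g. #2, #3, #5, #4, #7 (pending dropped): illegal at step 4, since #4 pop() → 42 cannot apply there

12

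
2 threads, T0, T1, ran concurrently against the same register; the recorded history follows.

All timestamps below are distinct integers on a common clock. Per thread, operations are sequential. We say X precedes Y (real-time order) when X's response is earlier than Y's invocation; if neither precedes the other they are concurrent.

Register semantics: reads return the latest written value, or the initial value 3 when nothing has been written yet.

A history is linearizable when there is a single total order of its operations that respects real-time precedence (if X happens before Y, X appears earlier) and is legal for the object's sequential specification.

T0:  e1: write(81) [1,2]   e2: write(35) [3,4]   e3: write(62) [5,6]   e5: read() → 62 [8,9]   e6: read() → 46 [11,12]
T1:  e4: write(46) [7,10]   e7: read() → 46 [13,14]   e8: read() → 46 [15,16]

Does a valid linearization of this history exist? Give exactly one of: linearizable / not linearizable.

linearizable

one valid linearization: e1, e2, e3, e5, e4, e6, e7, e8
1. e1 write(81), leaving value 81
2. e2 write(35), leaving value 35
3. e3 write(62), leaving value 62
4. e5 read() → 62, leaving value 62
5. e4 write(46), leaving value 46
6. e6 read() → 46, leaving value 46
7. e7 read() → 46, leaving value 46
8. e8 read() → 46, leaving value 46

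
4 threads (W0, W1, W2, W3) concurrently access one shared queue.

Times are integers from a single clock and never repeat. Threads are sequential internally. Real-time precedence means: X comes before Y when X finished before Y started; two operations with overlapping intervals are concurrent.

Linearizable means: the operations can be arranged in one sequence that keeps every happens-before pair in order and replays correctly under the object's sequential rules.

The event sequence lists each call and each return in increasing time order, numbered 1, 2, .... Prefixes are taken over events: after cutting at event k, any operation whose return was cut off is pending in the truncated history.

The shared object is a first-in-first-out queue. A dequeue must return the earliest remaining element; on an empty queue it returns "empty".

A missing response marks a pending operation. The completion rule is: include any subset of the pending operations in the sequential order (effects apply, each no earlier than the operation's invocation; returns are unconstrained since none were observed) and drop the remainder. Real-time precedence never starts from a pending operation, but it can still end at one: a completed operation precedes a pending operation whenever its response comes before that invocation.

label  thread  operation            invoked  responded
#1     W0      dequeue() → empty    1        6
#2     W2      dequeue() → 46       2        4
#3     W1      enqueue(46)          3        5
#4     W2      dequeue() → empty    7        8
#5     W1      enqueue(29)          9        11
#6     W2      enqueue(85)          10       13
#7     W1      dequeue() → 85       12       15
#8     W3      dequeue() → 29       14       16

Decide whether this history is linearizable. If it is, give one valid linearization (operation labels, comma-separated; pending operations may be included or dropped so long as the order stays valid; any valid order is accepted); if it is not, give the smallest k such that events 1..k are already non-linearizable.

1. #1 dequeue() → empty, leaving queue <>
2. #3 enqueue(46), leaving queue <46>
3. #2 dequeue() → 46, leaving queue <>
4. #4 dequeue() → empty, leaving queue <>
5. #5 enqueue(29), leaving queue <29>
6. #6 enqueue(85), leaving queue <29,85>
7. #8 dequeue() → 29, leaving queue <85>
8. #7 dequeue() → 85, leaving queue <>

linearizable — witness: #1, #3, #2, #4, #5, #6, #8, #7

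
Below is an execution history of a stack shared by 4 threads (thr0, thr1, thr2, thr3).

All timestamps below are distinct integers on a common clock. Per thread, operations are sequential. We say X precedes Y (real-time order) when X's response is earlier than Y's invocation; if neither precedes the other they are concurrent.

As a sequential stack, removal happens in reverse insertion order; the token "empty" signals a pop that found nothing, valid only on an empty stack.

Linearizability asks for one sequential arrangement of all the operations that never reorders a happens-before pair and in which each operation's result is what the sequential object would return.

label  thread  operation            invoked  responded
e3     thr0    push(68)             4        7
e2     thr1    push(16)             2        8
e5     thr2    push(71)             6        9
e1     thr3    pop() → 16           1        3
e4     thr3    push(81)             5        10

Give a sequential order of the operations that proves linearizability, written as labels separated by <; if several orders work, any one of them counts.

step 1: e2 push(16) — stack <16>
step 2: e1 pop() → 16 — stack <>
step 3: e3 push(68) — stack <68>
step 4: e4 push(81) — stack <68,81>
step 5: e5 push(71) — stack <68,81,71>

e2 < e1 < e3 < e4 < e5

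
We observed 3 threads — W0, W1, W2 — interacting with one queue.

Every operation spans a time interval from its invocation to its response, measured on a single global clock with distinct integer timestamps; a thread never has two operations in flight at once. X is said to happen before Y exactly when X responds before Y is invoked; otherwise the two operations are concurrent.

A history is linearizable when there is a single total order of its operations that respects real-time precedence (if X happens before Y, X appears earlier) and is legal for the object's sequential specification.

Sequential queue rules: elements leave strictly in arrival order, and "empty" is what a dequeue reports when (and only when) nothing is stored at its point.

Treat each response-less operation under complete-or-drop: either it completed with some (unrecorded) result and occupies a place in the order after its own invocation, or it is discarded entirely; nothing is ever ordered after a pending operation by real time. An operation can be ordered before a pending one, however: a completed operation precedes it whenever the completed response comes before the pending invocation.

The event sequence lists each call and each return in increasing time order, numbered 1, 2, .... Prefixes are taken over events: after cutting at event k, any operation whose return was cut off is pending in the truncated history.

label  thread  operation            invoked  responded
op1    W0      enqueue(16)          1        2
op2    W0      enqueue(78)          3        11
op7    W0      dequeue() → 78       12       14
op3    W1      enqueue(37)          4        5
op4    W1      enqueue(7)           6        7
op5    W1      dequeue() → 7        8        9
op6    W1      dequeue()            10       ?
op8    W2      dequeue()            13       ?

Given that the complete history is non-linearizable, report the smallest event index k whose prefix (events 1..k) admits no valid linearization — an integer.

9

one valid order for events 1..8 is op1, op2, op3, op4:
after step 1 (op1 enqueue(16)): queue <16>
after step 2 (op2 enqueue(78) (pending, included)): queue <16,78>
after step 3 (op3 enqueue(37)): queue <16,78,37>
after step 4 (op4 enqueue(7)): queue <16,78,37,7>
include event 9 — op5 responding at 9 — and every candidate order breaks
no escape via the 1 pending operation (op2): every completion choice fails
one such order, op1, op3, op4, op5 (pending dropped), breaks at step 4 where op5 dequeue() → 7 is illegal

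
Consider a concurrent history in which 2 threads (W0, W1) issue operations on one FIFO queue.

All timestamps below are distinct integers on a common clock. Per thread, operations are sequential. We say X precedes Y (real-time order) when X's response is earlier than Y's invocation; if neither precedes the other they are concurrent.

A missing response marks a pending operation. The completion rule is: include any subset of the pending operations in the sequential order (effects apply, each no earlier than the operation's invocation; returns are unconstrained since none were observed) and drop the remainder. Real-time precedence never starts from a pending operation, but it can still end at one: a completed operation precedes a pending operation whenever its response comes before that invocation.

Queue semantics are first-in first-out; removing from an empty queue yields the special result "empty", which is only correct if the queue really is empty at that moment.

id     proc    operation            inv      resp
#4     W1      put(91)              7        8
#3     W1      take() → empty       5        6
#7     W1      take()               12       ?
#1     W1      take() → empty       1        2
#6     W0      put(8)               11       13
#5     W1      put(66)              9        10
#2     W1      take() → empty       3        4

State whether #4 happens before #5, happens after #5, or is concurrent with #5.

#4 spans [7,8], #5 spans [9,10]
resp(#4)=8 < inv(#5)=9

before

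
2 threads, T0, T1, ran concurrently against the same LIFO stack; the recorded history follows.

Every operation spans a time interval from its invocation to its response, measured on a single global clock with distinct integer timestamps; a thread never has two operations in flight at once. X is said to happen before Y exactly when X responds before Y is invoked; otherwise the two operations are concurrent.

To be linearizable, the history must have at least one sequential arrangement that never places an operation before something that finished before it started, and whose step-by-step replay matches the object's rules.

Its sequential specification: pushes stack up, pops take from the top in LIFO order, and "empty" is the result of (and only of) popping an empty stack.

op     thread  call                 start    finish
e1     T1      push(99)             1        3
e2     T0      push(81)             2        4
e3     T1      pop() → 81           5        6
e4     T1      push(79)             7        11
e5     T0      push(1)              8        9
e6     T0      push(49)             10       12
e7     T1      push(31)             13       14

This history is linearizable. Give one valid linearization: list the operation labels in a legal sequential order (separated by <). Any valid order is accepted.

e1 < e2 < e3 < e4 < e5 < e6 < e7

step 1: e1 push(99) — stack <99>
step 2: e2 push(81) — stack <99,81>
step 3: e3 pop() → 81 — stack <99>
step 4: e4 push(79) — stack <99,79>
step 5: e5 push(1) — stack <99,79,1>
step 6: e6 push(49) — stack <99,79,1,49>
step 7: e7 push(31) — stack <99,79,1,49,31>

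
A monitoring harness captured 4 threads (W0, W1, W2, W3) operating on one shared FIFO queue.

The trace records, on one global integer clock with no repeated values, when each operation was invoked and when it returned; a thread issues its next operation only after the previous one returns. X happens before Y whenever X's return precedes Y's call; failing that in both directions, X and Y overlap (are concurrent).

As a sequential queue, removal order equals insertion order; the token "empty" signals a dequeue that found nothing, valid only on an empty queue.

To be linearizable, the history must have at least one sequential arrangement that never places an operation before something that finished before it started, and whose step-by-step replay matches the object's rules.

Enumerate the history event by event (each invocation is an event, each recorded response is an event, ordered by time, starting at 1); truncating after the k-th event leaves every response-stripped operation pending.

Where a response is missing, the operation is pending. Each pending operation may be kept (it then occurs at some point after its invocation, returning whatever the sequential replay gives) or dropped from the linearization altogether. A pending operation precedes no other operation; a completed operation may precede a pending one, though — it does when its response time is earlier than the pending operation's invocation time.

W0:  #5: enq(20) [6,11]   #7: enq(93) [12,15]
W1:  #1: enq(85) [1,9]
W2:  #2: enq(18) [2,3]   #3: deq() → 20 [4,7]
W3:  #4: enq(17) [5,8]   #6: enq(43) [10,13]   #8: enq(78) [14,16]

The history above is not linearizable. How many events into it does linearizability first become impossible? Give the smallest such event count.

events 1..6 are linearizable; a witness order is #1, #2:
step 1: #1 enq(85) (pending, included) — queue <85>
step 2: #2 enq(18) — queue <85,18>
event 7 — #3's response, time 7 — after it, nothing linearizes
include/drop combinations of the 3 pending operations (#1, #4, #5) were all tried; none helps
one such order, #2, #3 (pending dropped), breaks at step 2 where #3 deq() → 20 is illegal

7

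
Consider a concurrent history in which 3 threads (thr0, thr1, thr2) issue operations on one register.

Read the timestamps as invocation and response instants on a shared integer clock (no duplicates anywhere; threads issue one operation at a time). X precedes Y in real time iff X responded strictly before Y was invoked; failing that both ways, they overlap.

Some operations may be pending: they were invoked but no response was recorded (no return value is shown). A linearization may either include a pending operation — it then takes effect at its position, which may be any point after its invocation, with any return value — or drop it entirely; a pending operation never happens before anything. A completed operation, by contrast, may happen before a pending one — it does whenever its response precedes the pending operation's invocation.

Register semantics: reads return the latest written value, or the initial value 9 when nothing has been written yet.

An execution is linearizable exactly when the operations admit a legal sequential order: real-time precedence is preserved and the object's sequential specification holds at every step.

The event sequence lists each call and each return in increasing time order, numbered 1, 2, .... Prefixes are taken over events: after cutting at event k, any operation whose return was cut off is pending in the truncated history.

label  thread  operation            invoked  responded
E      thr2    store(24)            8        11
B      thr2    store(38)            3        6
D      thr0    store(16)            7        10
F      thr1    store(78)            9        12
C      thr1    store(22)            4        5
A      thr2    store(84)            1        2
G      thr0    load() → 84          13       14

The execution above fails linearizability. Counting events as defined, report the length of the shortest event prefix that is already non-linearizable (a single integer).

events 1..13 are linearizable, e.g. via A, B, C, D, E, F:
1. A store(84), leaving value 84
2. B store(38), leaving value 38
3. C store(22), leaving value 22
4. D store(16), leaving value 16
5. E store(24), leaving value 24
6. F store(78), leaving value 78
once event 14 joins (G's response, time 14), exhaustive search finds no witness
sample order A, B, C, D, E, F, G stalls at step 7 — G load() → 84 has no legal effect
sample order A, B, C, D, F, E, G stalls at step 7 — G load() → 84 has no legal effect

14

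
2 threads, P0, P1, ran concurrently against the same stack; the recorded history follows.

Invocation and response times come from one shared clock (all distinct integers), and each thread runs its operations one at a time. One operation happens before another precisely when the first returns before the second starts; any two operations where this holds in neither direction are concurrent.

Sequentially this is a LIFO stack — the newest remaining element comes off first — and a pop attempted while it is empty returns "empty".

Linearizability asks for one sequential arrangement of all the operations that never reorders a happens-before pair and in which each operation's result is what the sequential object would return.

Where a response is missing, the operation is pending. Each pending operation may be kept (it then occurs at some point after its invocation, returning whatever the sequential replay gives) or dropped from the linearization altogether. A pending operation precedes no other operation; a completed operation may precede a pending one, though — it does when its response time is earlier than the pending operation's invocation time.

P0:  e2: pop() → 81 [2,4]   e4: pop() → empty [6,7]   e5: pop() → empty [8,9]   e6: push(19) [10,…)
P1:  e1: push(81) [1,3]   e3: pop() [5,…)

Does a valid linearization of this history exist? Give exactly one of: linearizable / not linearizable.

one valid linearization: e1, e2, e3, e4, e5
after step 1 (e1 push(81)): stack <81>
after step 2 (e2 pop() → 81): stack <>
after step 3 (e3 pop() (pending, included)): stack <>
after step 4 (e4 pop() → empty): stack <>
after step 5 (e5 pop() → empty): stack <>

linearizable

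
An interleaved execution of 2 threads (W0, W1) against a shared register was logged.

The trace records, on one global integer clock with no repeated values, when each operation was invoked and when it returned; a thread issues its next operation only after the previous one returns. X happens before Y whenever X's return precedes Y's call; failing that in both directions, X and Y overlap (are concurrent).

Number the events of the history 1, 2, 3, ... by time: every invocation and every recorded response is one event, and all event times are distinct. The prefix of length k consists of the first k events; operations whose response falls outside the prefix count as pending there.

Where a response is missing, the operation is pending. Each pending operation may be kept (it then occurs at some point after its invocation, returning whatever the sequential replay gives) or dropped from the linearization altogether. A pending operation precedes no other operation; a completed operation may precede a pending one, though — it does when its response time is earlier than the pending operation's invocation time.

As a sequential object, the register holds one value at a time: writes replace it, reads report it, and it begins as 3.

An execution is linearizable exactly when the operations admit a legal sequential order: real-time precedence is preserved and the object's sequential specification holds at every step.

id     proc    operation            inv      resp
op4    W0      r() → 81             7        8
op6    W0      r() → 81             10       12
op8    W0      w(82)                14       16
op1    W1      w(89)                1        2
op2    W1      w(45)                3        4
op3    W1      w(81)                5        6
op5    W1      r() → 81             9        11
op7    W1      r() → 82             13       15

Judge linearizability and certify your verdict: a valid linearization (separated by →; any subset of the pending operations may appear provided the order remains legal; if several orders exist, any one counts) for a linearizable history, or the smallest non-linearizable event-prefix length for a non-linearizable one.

after step 1 (op1 w(89)): value 89
after step 2 (op2 w(45)): value 45
after step 3 (op3 w(81)): value 81
after step 4 (op4 r() → 81): value 81
after step 5 (op5 r() → 81): value 81
after step 6 (op6 r() → 81): value 81
after step 7 (op8 w(82)): value 82
after step 8 (op7 r() → 82): value 82

linearizable — witness: op1 → op2 → op3 → op4 → op5 → op6 → op8 → op7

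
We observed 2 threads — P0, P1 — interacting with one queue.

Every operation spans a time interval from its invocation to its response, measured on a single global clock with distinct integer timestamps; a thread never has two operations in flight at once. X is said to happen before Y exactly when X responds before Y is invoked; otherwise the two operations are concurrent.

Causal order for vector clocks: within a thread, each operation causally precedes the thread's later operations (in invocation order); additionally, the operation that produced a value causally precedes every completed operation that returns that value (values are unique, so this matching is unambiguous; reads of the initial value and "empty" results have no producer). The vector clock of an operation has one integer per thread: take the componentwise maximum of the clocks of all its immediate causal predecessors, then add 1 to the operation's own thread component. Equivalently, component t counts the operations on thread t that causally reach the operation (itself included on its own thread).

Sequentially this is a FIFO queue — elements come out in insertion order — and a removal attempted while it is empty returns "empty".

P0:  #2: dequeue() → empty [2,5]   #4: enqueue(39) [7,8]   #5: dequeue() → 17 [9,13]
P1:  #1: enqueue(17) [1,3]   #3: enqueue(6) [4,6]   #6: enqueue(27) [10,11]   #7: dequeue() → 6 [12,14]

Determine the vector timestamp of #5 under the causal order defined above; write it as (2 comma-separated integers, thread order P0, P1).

(3, 1)

root op #1, invoked 1: fresh clock plus P1's own tick → (0, 1)
root op #2, invoked 2: fresh clock plus P0's own tick → (1, 0)
invoked at 4, #3 merges VC(#1)=(0, 1) and bumps P1's slot → (0, 2)
invoked at 7, #4 merges VC(#2)=(1, 0) and bumps P0's slot → (2, 0)
invoked at 10, #6 merges VC(#3)=(0, 2) and bumps P1's slot → (0, 3)
invoked at 12, #7 merges VC(#3)=(0, 2), VC(#6)=(0, 3) and bumps P1's slot → (0, 4)
invoked at 9, #5 merges VC(#1)=(0, 1), VC(#4)=(2, 0) and bumps P0's slot → (3, 1)
target: VC(#5) = (3, 1)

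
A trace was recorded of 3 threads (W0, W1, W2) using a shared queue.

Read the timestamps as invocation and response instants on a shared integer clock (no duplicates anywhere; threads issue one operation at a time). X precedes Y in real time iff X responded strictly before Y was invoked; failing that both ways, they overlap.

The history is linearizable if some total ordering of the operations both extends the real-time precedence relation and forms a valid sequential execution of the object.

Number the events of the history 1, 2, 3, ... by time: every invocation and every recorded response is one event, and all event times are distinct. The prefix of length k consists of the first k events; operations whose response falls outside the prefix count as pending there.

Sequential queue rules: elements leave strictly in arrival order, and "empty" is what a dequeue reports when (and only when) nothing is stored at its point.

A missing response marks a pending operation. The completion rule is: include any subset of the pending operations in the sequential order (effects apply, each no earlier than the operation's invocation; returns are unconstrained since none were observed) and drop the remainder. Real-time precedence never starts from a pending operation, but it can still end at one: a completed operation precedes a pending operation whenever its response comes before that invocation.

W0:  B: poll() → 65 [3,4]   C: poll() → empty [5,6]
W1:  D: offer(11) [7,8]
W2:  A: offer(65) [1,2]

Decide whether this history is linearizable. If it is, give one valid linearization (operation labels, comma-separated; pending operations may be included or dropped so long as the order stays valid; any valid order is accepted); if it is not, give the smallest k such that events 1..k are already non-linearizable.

after step 1 (A offer(65)): queue <65>
after step 2 (B poll() → 65): queue <>
after step 3 (C poll() → empty): queue <>
after step 4 (D offer(11)): queue <11>

linearizable — witness: A, B, C, D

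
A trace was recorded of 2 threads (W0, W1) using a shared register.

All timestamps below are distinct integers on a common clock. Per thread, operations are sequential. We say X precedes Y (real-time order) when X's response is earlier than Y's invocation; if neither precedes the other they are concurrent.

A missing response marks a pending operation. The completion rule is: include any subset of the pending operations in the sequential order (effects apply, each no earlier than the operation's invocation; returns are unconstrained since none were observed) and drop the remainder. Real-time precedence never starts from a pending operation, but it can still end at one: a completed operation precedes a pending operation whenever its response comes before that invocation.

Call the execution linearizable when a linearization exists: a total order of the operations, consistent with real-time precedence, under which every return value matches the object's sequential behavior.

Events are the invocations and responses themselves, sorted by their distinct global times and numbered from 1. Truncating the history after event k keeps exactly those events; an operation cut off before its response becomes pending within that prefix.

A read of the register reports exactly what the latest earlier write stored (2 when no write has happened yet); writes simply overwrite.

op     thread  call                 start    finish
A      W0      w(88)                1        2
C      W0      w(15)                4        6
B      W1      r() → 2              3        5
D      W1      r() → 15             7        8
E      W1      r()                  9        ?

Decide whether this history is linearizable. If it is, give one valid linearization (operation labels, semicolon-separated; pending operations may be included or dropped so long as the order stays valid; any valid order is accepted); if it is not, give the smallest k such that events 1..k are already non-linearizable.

not linearizable — minimal violating prefix: 5 events

prefix check: 1..4 passes, 1..5 fails once B's time-5 response joins
the completed operations (2 total) allow one real-time order; the register replay rejects it
every completion of the 1 pending operation (C) was checked; none linearizes
sample order A, B (pending dropped) stalls at step 2 — B r() → 2 has no legal effect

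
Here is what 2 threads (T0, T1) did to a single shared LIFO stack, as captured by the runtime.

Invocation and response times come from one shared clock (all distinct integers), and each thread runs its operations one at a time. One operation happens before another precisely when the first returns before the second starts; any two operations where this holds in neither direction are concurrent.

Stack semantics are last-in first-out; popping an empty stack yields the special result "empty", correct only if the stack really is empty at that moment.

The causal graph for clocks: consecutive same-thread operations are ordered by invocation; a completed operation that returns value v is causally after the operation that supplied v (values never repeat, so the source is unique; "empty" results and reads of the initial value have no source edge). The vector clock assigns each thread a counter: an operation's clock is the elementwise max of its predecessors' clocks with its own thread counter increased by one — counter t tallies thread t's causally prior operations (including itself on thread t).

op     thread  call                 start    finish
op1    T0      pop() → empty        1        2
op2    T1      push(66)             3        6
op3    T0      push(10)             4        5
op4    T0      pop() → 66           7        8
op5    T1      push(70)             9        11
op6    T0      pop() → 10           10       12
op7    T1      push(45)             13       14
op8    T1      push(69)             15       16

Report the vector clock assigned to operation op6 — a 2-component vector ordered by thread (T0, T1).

op2, invoked 3, has no incoming edges; only T1's bump applies → (0, 1)
op1, invoked 1, has no incoming edges; only T0's bump applies → (1, 0)
op5 (invocation 9): componentwise max over VC(op2)=(0, 1), +1 at T1, giving (0, 2)
op3 (invocation 4): componentwise max over VC(op1)=(1, 0), +1 at T0, giving (2, 0)
op7 (invocation 13): componentwise max over VC(op5)=(0, 2), +1 at T1, giving (0, 3)
op8 (invocation 15): componentwise max over VC(op7)=(0, 3), +1 at T1, giving (0, 4)
op4 (invocation 7): componentwise max over VC(op2)=(0, 1), VC(op3)=(2, 0), +1 at T0, giving (3, 1)
op6 (invocation 10): componentwise max over VC(op3)=(2, 0), VC(op4)=(3, 1), +1 at T0, giving (4, 1)
target: VC(op6) = (4, 1)

(4, 1)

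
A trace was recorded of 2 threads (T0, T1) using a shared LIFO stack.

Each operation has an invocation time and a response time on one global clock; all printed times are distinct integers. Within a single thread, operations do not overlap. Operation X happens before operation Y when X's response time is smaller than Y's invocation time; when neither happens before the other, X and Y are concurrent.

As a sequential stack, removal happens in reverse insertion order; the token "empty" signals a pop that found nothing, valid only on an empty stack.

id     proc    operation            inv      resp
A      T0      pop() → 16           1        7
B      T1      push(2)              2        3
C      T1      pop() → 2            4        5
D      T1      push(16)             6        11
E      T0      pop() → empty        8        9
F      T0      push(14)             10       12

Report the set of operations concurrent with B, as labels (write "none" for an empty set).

A

B spans [2,3]; an op avoiding the whole window 2..3 is ordered, any other is concurrent
A [1,7]: concurrent
C [4,5]: after
D [6,11]: after
E [8,9]: after
F [10,12]: after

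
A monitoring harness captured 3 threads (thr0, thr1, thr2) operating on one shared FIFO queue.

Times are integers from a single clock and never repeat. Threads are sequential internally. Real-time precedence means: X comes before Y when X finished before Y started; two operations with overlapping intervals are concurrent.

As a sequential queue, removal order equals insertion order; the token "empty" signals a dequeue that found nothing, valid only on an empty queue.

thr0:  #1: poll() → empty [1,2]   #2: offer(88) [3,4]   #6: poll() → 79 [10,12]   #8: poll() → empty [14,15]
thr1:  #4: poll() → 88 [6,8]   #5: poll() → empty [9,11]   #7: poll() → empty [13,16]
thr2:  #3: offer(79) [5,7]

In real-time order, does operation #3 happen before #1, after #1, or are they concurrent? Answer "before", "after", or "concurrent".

after

#3 spans [5,7], #1 spans [1,2]
resp(#1)=2 < inv(#3)=5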